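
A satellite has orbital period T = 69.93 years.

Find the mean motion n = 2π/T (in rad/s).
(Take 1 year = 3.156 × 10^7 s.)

Convert to SI: T = 69.93 years = 2.20699e+09 s.
n = 2π / T.
n = 2π / 2.20699e+09 s ≈ 2.847e-09 rad/s.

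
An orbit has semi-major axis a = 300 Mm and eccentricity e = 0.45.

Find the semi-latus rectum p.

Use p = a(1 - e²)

Convert to SI: a = 300 Mm = 3e+08 m.
p = a (1 − e²).
p = 3e+08 · (1 − (0.45)²) = 3e+08 · 0.7975 ≈ 2.392e+08 m = 239.2 Mm.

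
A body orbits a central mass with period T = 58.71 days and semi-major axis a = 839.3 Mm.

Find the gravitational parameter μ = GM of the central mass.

Convert to SI: T = 58.71 days = 5.07254e+06 s; a = 839.3 Mm = 8.393e+08 m.
GM = 4π² · a³ / T².
GM = 4π² · (8.393e+08)³ / (5.07254e+06)² m³/s² ≈ 9.071e+14 m³/s² = 9.071 × 10^14 m³/s².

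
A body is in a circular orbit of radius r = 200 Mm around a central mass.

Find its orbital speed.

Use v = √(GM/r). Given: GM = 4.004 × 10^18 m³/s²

Convert to SI: r = 200 Mm = 2e+08 m.
For a circular orbit, gravity supplies the centripetal force, so v = √(GM / r).
v = √(4.004e+18 / 2e+08) m/s ≈ 1.415e+05 m/s = 141.5 km/s.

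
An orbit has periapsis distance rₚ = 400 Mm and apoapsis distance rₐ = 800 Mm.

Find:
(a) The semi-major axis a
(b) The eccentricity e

Convert to SI: rₚ = 400 Mm = 4e+08 m; rₐ = 800 Mm = 8e+08 m.
(a) a = (rₚ + rₐ) / 2 = (4e+08 + 8e+08) / 2 ≈ 6e+08 m = 600 Mm.
(b) e = (rₐ − rₚ) / (rₐ + rₚ) = (8e+08 − 4e+08) / (8e+08 + 4e+08) ≈ 0.3333.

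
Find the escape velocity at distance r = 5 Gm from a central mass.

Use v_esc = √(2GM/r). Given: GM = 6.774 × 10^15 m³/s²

Convert to SI: r = 5 Gm = 5e+09 m.
Escape velocity comes from setting total energy to zero: ½v² − GM/r = 0 ⇒ v_esc = √(2GM / r).
v_esc = √(2 · 6.774e+15 / 5e+09) m/s ≈ 1646 m/s = 1.646 km/s.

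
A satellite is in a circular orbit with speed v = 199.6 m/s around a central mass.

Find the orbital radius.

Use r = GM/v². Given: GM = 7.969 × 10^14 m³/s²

For a circular orbit, v² = GM / r, so r = GM / v².
r = 7.969e+14 / (199.6)² m ≈ 2e+10 m = 20 Gm.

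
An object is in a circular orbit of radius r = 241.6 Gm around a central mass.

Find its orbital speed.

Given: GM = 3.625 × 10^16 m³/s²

Convert to SI: r = 241.6 Gm = 2.416e+11 m.
For a circular orbit, gravity supplies the centripetal force, so v = √(GM / r).
v = √(3.625e+16 / 2.416e+11) m/s ≈ 387.4 m/s = 387.4 m/s.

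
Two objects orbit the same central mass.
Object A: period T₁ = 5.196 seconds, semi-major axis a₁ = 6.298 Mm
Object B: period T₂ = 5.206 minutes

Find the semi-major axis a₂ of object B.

Convert to SI: a₁ = 6.298 Mm = 6.298e+06 m; T₂ = 5.206 minutes = 312.36 s.
Kepler's third law: (T₁/T₂)² = (a₁/a₂)³ ⇒ a₂ = a₁ · (T₂/T₁)^(2/3).
T₂/T₁ = 312.36 / 5.196 = 60.1155.
a₂ = 6.298e+06 · (60.1155)^(2/3) m ≈ 9.665e+07 m = 96.65 Mm.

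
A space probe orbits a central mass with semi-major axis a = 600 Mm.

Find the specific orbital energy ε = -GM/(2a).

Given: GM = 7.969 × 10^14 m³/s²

Convert to SI: a = 600 Mm = 6e+08 m.
ε = −GM / (2a).
ε = −7.969e+14 / (2 · 6e+08) J/kg ≈ -6.641e+05 J/kg = -664.1 kJ/kg.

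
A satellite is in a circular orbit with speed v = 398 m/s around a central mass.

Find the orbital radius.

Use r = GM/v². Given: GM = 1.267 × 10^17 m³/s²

For a circular orbit, v² = GM / r, so r = GM / v².
r = 1.267e+17 / (398)² m ≈ 7.999e+11 m = 799.9 Gm.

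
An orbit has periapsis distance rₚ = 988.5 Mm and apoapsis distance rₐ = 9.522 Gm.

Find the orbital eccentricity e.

Convert to SI: rₚ = 988.5 Mm = 9.885e+08 m; rₐ = 9.522 Gm = 9.522e+09 m.
e = (rₐ − rₚ) / (rₐ + rₚ).
e = (9.522e+09 − 9.885e+08) / (9.522e+09 + 9.885e+08) = 8.5335e+09 / 1.05105e+10 ≈ 0.8119.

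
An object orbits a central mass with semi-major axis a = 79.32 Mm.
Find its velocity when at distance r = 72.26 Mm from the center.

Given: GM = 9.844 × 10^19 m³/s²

Convert to SI: a = 79.32 Mm = 7.932e+07 m; r = 72.26 Mm = 7.226e+07 m.
Vis-viva: v = √(GM · (2/r − 1/a)).
2/r − 1/a = 2/7.226e+07 − 1/7.932e+07 = 1.50707e-08 m⁻¹.
v = √(9.844e+19 · 1.50707e-08) m/s ≈ 1.218e+06 m/s = 1218 km/s.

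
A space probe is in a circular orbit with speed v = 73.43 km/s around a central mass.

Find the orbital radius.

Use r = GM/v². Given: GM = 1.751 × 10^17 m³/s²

Convert to SI: v = 73.43 km/s = 73430 m/s.
For a circular orbit, v² = GM / r, so r = GM / v².
r = 1.751e+17 / (73430)² m ≈ 3.247e+07 m = 32.47 Mm.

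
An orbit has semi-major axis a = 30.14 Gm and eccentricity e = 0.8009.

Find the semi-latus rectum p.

Convert to SI: a = 30.14 Gm = 3.014e+10 m.
p = a (1 − e²).
p = 3.014e+10 · (1 − (0.8009)²) = 3.014e+10 · 0.358559 ≈ 1.081e+10 m = 10.81 Gm.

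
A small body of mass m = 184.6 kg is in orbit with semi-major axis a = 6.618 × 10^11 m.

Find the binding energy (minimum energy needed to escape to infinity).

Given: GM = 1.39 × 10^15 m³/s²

Total orbital energy is E = −GMm/(2a); binding energy is E_bind = −E = GMm/(2a).
E_bind = 1.39e+15 · 184.6 / (2 · 6.618e+11) J ≈ 1.939e+05 J = 193.9 kJ.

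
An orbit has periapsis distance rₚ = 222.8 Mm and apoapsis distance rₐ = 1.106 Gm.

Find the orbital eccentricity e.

Convert to SI: rₚ = 222.8 Mm = 2.228e+08 m; rₐ = 1.106 Gm = 1.106e+09 m.
e = (rₐ − rₚ) / (rₐ + rₚ).
e = (1.106e+09 − 2.228e+08) / (1.106e+09 + 2.228e+08) = 8.832e+08 / 1.3288e+09 ≈ 0.6647.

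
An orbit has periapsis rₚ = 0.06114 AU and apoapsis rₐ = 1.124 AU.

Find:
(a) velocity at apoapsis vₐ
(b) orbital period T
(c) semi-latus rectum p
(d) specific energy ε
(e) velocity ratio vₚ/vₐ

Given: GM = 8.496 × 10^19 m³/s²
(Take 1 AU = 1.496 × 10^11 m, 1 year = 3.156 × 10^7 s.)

Convert to SI: rₚ = 0.06114 AU = 9.14654e+09 m; rₐ = 1.124 AU = 1.6815e+11 m.
(a) With a = (rₚ + rₐ)/2 = 8.86485e+10 m, vₐ = √(GM (2/rₐ − 1/a)) = √(8.496e+19 · (2/1.6815e+11 − 1/8.86485e+10)) m/s ≈ 7220 m/s
(b) With a = (rₚ + rₐ)/2 = 8.86485e+10 m, T = 2π √(a³/GM) = 2π √((8.86485e+10)³/8.496e+19) s ≈ 1.799e+07 s
(c) From a = (rₚ + rₐ)/2 = 8.86485e+10 m and e = (rₐ − rₚ)/(rₐ + rₚ) = 0.896822, p = a(1 − e²) = 8.86485e+10 · (1 − (0.896822)²) ≈ 1.735e+10 m
(d) With a = (rₚ + rₐ)/2 = 8.86485e+10 m, ε = −GM/(2a) = −8.496e+19/(2 · 8.86485e+10) J/kg ≈ -4.792e+08 J/kg
(e) Conservation of angular momentum (rₚvₚ = rₐvₐ) gives vₚ/vₐ = rₐ/rₚ = 1.6815e+11/9.14654e+09 ≈ 18.38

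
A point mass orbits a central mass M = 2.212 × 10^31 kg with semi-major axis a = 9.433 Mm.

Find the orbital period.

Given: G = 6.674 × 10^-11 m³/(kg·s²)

Convert to SI: a = 9.433 Mm = 9.433e+06 m.
GM = G · M = 6.674e-11 · 2.212e+31 = 1.47629e+21 m³/s².
Kepler's third law: T = 2π √(a³ / GM).
Substituting a = 9.433e+06 m and GM = 1.47629e+21 m³/s²:
T = 2π √((9.433e+06)³ / 1.47629e+21) s
T ≈ 4.738 s = 4.738 seconds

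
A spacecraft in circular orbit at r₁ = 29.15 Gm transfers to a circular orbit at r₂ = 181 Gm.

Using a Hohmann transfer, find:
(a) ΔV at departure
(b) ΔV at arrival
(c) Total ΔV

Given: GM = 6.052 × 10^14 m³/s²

Convert to SI: r₁ = 29.15 Gm = 2.915e+10 m; r₂ = 181 Gm = 1.81e+11 m.
Transfer semi-major axis: a_t = (r₁ + r₂)/2 = (2.915e+10 + 1.81e+11)/2 = 1.05075e+11 m.
Circular speeds: v₁ = √(GM/r₁) = 144.089 m/s, v₂ = √(GM/r₂) = 57.8243 m/s.
Transfer speeds (vis-viva v² = GM(2/r − 1/a_t)): v₁ᵗ = 189.112 m/s, v₂ᵗ = 30.4565 m/s.
(a) ΔV₁ = |v₁ᵗ − v₁| ≈ 45.02 m/s = 45.02 m/s.
(b) ΔV₂ = |v₂ − v₂ᵗ| ≈ 27.37 m/s = 27.37 m/s.
(c) ΔV_total = ΔV₁ + ΔV₂ ≈ 72.39 m/s = 72.39 m/s.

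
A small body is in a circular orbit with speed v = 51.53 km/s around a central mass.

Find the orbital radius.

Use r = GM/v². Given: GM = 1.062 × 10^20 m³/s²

Convert to SI: v = 51.53 km/s = 51530 m/s.
For a circular orbit, v² = GM / r, so r = GM / v².
r = 1.062e+20 / (51530)² m ≈ 3.999e+10 m = 39.99 Gm.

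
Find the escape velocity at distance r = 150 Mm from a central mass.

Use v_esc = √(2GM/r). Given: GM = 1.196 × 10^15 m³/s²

Convert to SI: r = 150 Mm = 1.5e+08 m.
Escape velocity comes from setting total energy to zero: ½v² − GM/r = 0 ⇒ v_esc = √(2GM / r).
v_esc = √(2 · 1.196e+15 / 1.5e+08) m/s ≈ 3993 m/s = 3.993 km/s.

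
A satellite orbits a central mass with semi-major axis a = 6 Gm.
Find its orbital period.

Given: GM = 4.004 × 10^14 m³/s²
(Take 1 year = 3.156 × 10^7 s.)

Convert to SI: a = 6 Gm = 6e+09 m.
Kepler's third law: T = 2π √(a³ / GM).
Substituting a = 6e+09 m and GM = 4.004e+14 m³/s²:
T = 2π √((6e+09)³ / 4.004e+14) s
T ≈ 1.459e+08 s = 4.624 years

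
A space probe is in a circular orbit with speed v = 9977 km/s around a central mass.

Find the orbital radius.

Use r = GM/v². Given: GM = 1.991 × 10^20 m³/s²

Convert to SI: v = 9977 km/s = 9.977e+06 m/s.
For a circular orbit, v² = GM / r, so r = GM / v².
r = 1.991e+20 / (9.977e+06)² m ≈ 2e+06 m = 2 Mm.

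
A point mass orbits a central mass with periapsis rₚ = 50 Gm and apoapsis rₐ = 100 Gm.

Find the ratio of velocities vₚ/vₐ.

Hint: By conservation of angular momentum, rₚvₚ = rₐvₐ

Convert to SI: rₚ = 50 Gm = 5e+10 m; rₐ = 100 Gm = 1e+11 m.
Conservation of angular momentum gives rₚvₚ = rₐvₐ, so vₚ/vₐ = rₐ/rₚ.
vₚ/vₐ = 1e+11 / 5e+10 ≈ 2.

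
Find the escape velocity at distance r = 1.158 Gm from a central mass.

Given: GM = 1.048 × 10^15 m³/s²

Convert to SI: r = 1.158 Gm = 1.158e+09 m.
Escape velocity comes from setting total energy to zero: ½v² − GM/r = 0 ⇒ v_esc = √(2GM / r).
v_esc = √(2 · 1.048e+15 / 1.158e+09) m/s ≈ 1345 m/s = 1.345 km/s.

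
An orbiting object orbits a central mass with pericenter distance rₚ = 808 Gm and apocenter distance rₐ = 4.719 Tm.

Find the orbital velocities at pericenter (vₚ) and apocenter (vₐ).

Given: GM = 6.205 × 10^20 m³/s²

Convert to SI: rₚ = 808 Gm = 8.08e+11 m; rₐ = 4.719 Tm = 4.719e+12 m.
Use the vis-viva equation v² = GM(2/r − 1/a) with a = (rₚ + rₐ)/2 = (8.08e+11 + 4.719e+12)/2 = 2.7635e+12 m.
vₚ = √(GM · (2/rₚ − 1/a)) = √(6.205e+20 · (2/8.08e+11 − 1/2.7635e+12)) m/s ≈ 3.621e+04 m/s = 36.21 km/s.
vₐ = √(GM · (2/rₐ − 1/a)) = √(6.205e+20 · (2/4.719e+12 − 1/2.7635e+12)) m/s ≈ 6200 m/s = 6.2 km/s.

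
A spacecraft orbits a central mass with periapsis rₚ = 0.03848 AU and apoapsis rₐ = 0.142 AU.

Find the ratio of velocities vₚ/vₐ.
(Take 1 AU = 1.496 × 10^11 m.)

Convert to SI: rₚ = 0.03848 AU = 5.75661e+09 m; rₐ = 0.142 AU = 2.12432e+10 m.
Conservation of angular momentum gives rₚvₚ = rₐvₐ, so vₚ/vₐ = rₐ/rₚ.
vₚ/vₐ = 2.12432e+10 / 5.75661e+09 ≈ 3.69.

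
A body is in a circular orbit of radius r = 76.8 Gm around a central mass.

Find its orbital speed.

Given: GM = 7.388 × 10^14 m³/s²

Convert to SI: r = 76.8 Gm = 7.68e+10 m.
For a circular orbit, gravity supplies the centripetal force, so v = √(GM / r).
v = √(7.388e+14 / 7.68e+10) m/s ≈ 98.08 m/s = 98.08 m/s.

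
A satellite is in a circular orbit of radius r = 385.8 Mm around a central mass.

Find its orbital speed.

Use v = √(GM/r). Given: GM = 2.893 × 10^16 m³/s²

Convert to SI: r = 385.8 Mm = 3.858e+08 m.
For a circular orbit, gravity supplies the centripetal force, so v = √(GM / r).
v = √(2.893e+16 / 3.858e+08) m/s ≈ 8660 m/s = 8.66 km/s.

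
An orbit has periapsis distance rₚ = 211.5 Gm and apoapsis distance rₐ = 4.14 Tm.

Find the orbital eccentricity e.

Convert to SI: rₚ = 211.5 Gm = 2.115e+11 m; rₐ = 4.14 Tm = 4.14e+12 m.
e = (rₐ − rₚ) / (rₐ + rₚ).
e = (4.14e+12 − 2.115e+11) / (4.14e+12 + 2.115e+11) = 3.9285e+12 / 4.3515e+12 ≈ 0.9028.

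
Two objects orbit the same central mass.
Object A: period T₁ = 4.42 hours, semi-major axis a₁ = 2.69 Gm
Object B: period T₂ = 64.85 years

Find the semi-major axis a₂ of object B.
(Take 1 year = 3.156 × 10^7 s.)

Convert to SI: T₁ = 4.42 hours = 15912 s; a₁ = 2.69 Gm = 2.69e+09 m; T₂ = 64.85 years = 2.04667e+09 s.
Kepler's third law: (T₁/T₂)² = (a₁/a₂)³ ⇒ a₂ = a₁ · (T₂/T₁)^(2/3).
T₂/T₁ = 2.04667e+09 / 15912 = 128624.
a₂ = 2.69e+09 · (128624)^(2/3) m ≈ 6.854e+12 m = 6.854 Tm.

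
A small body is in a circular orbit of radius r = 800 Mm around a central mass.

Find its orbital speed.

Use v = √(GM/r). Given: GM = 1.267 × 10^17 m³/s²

Convert to SI: r = 800 Mm = 8e+08 m.
For a circular orbit, gravity supplies the centripetal force, so v = √(GM / r).
v = √(1.267e+17 / 8e+08) m/s ≈ 1.258e+04 m/s = 12.58 km/s.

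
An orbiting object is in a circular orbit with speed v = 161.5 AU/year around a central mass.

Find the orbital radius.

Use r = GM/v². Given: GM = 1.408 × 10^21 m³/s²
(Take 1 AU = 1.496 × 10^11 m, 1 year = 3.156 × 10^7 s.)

Convert to SI: v = 161.5 AU/year = 765539 m/s.
For a circular orbit, v² = GM / r, so r = GM / v².
r = 1.408e+21 / (765539)² m ≈ 2.403e+09 m = 0.01606 AU.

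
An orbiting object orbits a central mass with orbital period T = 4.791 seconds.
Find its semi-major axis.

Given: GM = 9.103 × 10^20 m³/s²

Invert Kepler's third law: a = (GM · T² / (4π²))^(1/3).
Substituting T = 4.791 s and GM = 9.103e+20 m³/s²:
a = (9.103e+20 · (4.791)² / (4π²))^(1/3) m
a ≈ 8.089e+06 m = 8.089 × 10^6 m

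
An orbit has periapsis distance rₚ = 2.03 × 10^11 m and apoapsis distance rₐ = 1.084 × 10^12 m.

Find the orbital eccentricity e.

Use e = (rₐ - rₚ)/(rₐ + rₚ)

e = (rₐ − rₚ) / (rₐ + rₚ).
e = (1.084e+12 − 2.03e+11) / (1.084e+12 + 2.03e+11) = 8.81e+11 / 1.287e+12 ≈ 0.6845.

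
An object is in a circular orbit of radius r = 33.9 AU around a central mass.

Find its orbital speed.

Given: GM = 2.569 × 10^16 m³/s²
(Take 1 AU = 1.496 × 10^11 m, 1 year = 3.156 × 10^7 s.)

Convert to SI: r = 33.9 AU = 5.07144e+12 m.
For a circular orbit, gravity supplies the centripetal force, so v = √(GM / r).
v = √(2.569e+16 / 5.07144e+12) m/s ≈ 71.17 m/s = 0.01501 AU/year.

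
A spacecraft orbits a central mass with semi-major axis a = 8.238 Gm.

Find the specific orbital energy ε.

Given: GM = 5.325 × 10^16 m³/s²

Convert to SI: a = 8.238 Gm = 8.238e+09 m.
ε = −GM / (2a).
ε = −5.325e+16 / (2 · 8.238e+09) J/kg ≈ -3.232e+06 J/kg = -3.232 MJ/kg.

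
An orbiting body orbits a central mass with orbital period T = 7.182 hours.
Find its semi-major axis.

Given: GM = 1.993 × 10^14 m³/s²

Convert to SI: T = 7.182 hours = 25855.2 s.
Invert Kepler's third law: a = (GM · T² / (4π²))^(1/3).
Substituting T = 25855.2 s and GM = 1.993e+14 m³/s²:
a = (1.993e+14 · (25855.2)² / (4π²))^(1/3) m
a ≈ 1.5e+07 m = 15 Mm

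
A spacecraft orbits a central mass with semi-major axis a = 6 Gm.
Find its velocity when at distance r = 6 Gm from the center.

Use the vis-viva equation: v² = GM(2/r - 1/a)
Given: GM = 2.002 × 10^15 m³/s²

Convert to SI: a = 6 Gm = 6e+09 m; r = 6 Gm = 6e+09 m.
Vis-viva: v = √(GM · (2/r − 1/a)).
2/r − 1/a = 2/6e+09 − 1/6e+09 = 1.66667e-10 m⁻¹.
v = √(2.002e+15 · 1.66667e-10) m/s ≈ 577.6 m/s = 577.6 m/s.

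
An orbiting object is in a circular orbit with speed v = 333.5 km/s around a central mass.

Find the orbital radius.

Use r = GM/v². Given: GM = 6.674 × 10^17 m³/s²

Convert to SI: v = 333.5 km/s = 333500 m/s.
For a circular orbit, v² = GM / r, so r = GM / v².
r = 6.674e+17 / (333500)² m ≈ 6.001e+06 m = 6.001 Mm.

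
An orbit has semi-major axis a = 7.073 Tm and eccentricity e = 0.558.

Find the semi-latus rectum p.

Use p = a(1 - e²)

Convert to SI: a = 7.073 Tm = 7.073e+12 m.
p = a (1 − e²).
p = 7.073e+12 · (1 − (0.558)²) = 7.073e+12 · 0.688636 ≈ 4.871e+12 m = 4.871 Tm.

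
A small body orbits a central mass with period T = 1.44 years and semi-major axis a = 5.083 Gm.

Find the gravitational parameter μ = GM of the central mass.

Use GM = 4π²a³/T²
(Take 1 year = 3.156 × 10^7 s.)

Convert to SI: T = 1.44 years = 4.54464e+07 s; a = 5.083 Gm = 5.083e+09 m.
GM = 4π² · a³ / T².
GM = 4π² · (5.083e+09)³ / (4.54464e+07)² m³/s² ≈ 2.51e+15 m³/s² = 2.51 × 10^15 m³/s².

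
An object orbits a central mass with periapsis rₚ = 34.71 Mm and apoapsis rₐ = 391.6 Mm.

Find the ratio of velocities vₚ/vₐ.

Convert to SI: rₚ = 34.71 Mm = 3.471e+07 m; rₐ = 391.6 Mm = 3.916e+08 m.
Conservation of angular momentum gives rₚvₚ = rₐvₐ, so vₚ/vₐ = rₐ/rₚ.
vₚ/vₐ = 3.916e+08 / 3.471e+07 ≈ 11.28.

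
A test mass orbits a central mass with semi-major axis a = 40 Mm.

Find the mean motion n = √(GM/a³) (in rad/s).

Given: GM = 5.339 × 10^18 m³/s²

Convert to SI: a = 40 Mm = 4e+07 m.
n = √(GM / a³).
n = √(5.339e+18 / (4e+07)³) rad/s ≈ 0.009134 rad/s.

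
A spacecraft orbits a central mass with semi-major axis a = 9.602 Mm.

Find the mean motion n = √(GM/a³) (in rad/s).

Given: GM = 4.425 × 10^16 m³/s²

Convert to SI: a = 9.602 Mm = 9.602e+06 m.
n = √(GM / a³).
n = √(4.425e+16 / (9.602e+06)³) rad/s ≈ 0.00707 rad/s.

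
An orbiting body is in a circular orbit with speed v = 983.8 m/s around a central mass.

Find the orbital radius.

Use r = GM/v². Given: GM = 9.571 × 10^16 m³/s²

For a circular orbit, v² = GM / r, so r = GM / v².
r = 9.571e+16 / (983.8)² m ≈ 9.889e+10 m = 9.889 × 10^10 m.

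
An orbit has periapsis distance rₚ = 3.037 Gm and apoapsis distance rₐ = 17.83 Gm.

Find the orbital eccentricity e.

Convert to SI: rₚ = 3.037 Gm = 3.037e+09 m; rₐ = 17.83 Gm = 1.783e+10 m.
e = (rₐ − rₚ) / (rₐ + rₚ).
e = (1.783e+10 − 3.037e+09) / (1.783e+10 + 3.037e+09) = 1.4793e+10 / 2.0867e+10 ≈ 0.7089.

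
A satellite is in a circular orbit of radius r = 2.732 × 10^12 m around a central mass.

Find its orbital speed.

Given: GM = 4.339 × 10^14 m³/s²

For a circular orbit, gravity supplies the centripetal force, so v = √(GM / r).
v = √(4.339e+14 / 2.732e+12) m/s ≈ 12.6 m/s = 12.6 m/s.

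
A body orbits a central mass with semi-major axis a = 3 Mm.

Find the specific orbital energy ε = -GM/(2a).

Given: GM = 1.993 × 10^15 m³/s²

Convert to SI: a = 3 Mm = 3e+06 m.
ε = −GM / (2a).
ε = −1.993e+15 / (2 · 3e+06) J/kg ≈ -3.322e+08 J/kg = -332.2 MJ/kg.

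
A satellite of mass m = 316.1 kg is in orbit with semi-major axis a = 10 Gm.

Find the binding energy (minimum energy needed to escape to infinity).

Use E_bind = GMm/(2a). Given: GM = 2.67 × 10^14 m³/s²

Convert to SI: a = 10 Gm = 1e+10 m.
Total orbital energy is E = −GMm/(2a); binding energy is E_bind = −E = GMm/(2a).
E_bind = 2.67e+14 · 316.1 / (2 · 1e+10) J ≈ 4.22e+06 J = 4.22 MJ.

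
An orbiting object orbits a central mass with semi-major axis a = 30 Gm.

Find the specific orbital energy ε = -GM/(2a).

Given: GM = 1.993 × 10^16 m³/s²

Convert to SI: a = 30 Gm = 3e+10 m.
ε = −GM / (2a).
ε = −1.993e+16 / (2 · 3e+10) J/kg ≈ -3.322e+05 J/kg = -332.2 kJ/kg.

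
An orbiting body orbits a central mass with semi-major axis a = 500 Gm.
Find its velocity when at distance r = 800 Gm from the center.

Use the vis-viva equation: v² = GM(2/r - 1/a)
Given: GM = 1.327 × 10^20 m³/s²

Convert to SI: a = 500 Gm = 5e+11 m; r = 800 Gm = 8e+11 m.
Vis-viva: v = √(GM · (2/r − 1/a)).
2/r − 1/a = 2/8e+11 − 1/5e+11 = 5e-13 m⁻¹.
v = √(1.327e+20 · 5e-13) m/s ≈ 8146 m/s = 8.146 km/s.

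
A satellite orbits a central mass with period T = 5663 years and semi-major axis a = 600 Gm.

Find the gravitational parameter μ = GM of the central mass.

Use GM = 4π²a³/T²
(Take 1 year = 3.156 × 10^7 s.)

Convert to SI: T = 5663 years = 1.78724e+11 s; a = 600 Gm = 6e+11 m.
GM = 4π² · a³ / T².
GM = 4π² · (6e+11)³ / (1.78724e+11)² m³/s² ≈ 2.67e+14 m³/s² = 2.67 × 10^14 m³/s².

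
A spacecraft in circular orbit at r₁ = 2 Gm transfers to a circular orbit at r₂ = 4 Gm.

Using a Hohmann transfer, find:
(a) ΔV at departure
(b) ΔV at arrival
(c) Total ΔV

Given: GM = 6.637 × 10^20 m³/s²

Convert to SI: r₁ = 2 Gm = 2e+09 m; r₂ = 4 Gm = 4e+09 m.
Transfer semi-major axis: a_t = (r₁ + r₂)/2 = (2e+09 + 4e+09)/2 = 3e+09 m.
Circular speeds: v₁ = √(GM/r₁) = 576064 m/s, v₂ = √(GM/r₂) = 407339 m/s.
Transfer speeds (vis-viva v² = GM(2/r − 1/a_t)): v₁ᵗ = 665182 m/s, v₂ᵗ = 332591 m/s.
(a) ΔV₁ = |v₁ᵗ − v₁| ≈ 8.912e+04 m/s = 89.12 km/s.
(b) ΔV₂ = |v₂ − v₂ᵗ| ≈ 7.475e+04 m/s = 74.75 km/s.
(c) ΔV_total = ΔV₁ + ΔV₂ ≈ 1.639e+05 m/s = 163.9 km/s.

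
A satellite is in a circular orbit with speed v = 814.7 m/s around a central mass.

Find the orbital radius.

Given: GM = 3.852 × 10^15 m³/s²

For a circular orbit, v² = GM / r, so r = GM / v².
r = 3.852e+15 / (814.7)² m ≈ 5.804e+09 m = 5.804 Gm.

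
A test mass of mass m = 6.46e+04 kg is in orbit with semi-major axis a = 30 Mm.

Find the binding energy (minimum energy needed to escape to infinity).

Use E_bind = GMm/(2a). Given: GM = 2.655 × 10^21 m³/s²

Convert to SI: a = 30 Mm = 3e+07 m.
Total orbital energy is E = −GMm/(2a); binding energy is E_bind = −E = GMm/(2a).
E_bind = 2.655e+21 · 6.46e+04 / (2 · 3e+07) J ≈ 2.859e+18 J = 2.859 EJ.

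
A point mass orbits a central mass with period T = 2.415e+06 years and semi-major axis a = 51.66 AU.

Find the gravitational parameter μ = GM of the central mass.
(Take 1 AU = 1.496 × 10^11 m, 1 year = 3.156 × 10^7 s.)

Convert to SI: T = 2.415e+06 years = 7.62174e+13 s; a = 51.66 AU = 7.72834e+12 m.
GM = 4π² · a³ / T².
GM = 4π² · (7.72834e+12)³ / (7.62174e+13)² m³/s² ≈ 3.137e+12 m³/s² = 3.137 × 10^12 m³/s².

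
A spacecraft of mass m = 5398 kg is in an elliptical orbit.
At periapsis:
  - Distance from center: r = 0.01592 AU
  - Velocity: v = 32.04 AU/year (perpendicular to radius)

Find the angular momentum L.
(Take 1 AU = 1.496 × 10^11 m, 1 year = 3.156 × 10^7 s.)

Convert to SI: r = 0.01592 AU = 2.38163e+09 m; v = 32.04 AU/year = 151875 m/s.
Since v is perpendicular to r, L = m · v · r.
L = 5398 · 151875 · 2.38163e+09 kg·m²/s ≈ 1.953e+18 kg·m²/s.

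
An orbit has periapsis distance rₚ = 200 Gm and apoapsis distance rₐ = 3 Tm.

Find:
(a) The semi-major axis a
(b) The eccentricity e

Convert to SI: rₚ = 200 Gm = 2e+11 m; rₐ = 3 Tm = 3e+12 m.
(a) a = (rₚ + rₐ) / 2 = (2e+11 + 3e+12) / 2 ≈ 1.6e+12 m = 1.6 Tm.
(b) e = (rₐ − rₚ) / (rₐ + rₚ) = (3e+12 − 2e+11) / (3e+12 + 2e+11) ≈ 0.875.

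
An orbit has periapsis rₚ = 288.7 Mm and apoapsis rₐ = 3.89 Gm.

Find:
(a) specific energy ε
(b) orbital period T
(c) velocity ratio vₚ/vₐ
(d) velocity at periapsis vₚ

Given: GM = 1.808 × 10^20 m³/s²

Convert to SI: rₚ = 288.7 Mm = 2.887e+08 m; rₐ = 3.89 Gm = 3.89e+09 m.
(a) With a = (rₚ + rₐ)/2 = 2.08935e+09 m, ε = −GM/(2a) = −1.808e+20/(2 · 2.08935e+09) J/kg ≈ -4.327e+10 J/kg
(b) With a = (rₚ + rₐ)/2 = 2.08935e+09 m, T = 2π √(a³/GM) = 2π √((2.08935e+09)³/1.808e+20) s ≈ 4.463e+04 s
(c) Conservation of angular momentum (rₚvₚ = rₐvₐ) gives vₚ/vₐ = rₐ/rₚ = 3.89e+09/2.887e+08 ≈ 13.47
(d) With a = (rₚ + rₐ)/2 = 2.08935e+09 m, vₚ = √(GM (2/rₚ − 1/a)) = √(1.808e+20 · (2/2.887e+08 − 1/2.08935e+09)) m/s ≈ 1.08e+06 m/s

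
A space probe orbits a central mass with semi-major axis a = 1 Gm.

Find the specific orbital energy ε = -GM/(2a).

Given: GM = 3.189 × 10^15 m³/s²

Convert to SI: a = 1 Gm = 1e+09 m.
ε = −GM / (2a).
ε = −3.189e+15 / (2 · 1e+09) J/kg ≈ -1.594e+06 J/kg = -1.595 MJ/kg.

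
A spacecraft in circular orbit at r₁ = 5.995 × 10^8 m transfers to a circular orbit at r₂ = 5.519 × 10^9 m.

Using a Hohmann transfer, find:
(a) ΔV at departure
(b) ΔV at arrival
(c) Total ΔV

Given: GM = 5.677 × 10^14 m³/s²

Transfer semi-major axis: a_t = (r₁ + r₂)/2 = (5.995e+08 + 5.519e+09)/2 = 3.05925e+09 m.
Circular speeds: v₁ = √(GM/r₁) = 973.117 m/s, v₂ = √(GM/r₂) = 320.722 m/s.
Transfer speeds (vis-viva v² = GM(2/r − 1/a_t)): v₁ᵗ = 1307.04 m/s, v₂ᵗ = 141.976 m/s.
(a) ΔV₁ = |v₁ᵗ − v₁| ≈ 333.9 m/s = 333.9 m/s.
(b) ΔV₂ = |v₂ − v₂ᵗ| ≈ 178.7 m/s = 178.7 m/s.
(c) ΔV_total = ΔV₁ + ΔV₂ ≈ 512.7 m/s = 512.7 m/s.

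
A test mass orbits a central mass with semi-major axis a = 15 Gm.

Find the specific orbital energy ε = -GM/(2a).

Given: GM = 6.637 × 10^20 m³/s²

Convert to SI: a = 15 Gm = 1.5e+10 m.
ε = −GM / (2a).
ε = −6.637e+20 / (2 · 1.5e+10) J/kg ≈ -2.212e+10 J/kg = -22.12 GJ/kg.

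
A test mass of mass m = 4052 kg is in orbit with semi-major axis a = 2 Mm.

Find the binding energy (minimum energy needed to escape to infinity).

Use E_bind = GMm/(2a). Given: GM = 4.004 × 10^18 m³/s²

Convert to SI: a = 2 Mm = 2e+06 m.
Total orbital energy is E = −GMm/(2a); binding energy is E_bind = −E = GMm/(2a).
E_bind = 4.004e+18 · 4052 / (2 · 2e+06) J ≈ 4.056e+15 J = 4.056 PJ.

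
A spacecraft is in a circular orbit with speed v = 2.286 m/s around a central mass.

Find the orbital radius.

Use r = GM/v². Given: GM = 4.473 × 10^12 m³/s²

For a circular orbit, v² = GM / r, so r = GM / v².
r = 4.473e+12 / (2.286)² m ≈ 8.559e+11 m = 855.9 Gm.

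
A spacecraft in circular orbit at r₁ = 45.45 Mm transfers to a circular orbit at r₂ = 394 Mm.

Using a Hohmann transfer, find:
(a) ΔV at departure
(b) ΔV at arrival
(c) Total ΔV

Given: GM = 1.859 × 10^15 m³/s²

Convert to SI: r₁ = 45.45 Mm = 4.545e+07 m; r₂ = 394 Mm = 3.94e+08 m.
Transfer semi-major axis: a_t = (r₁ + r₂)/2 = (4.545e+07 + 3.94e+08)/2 = 2.19725e+08 m.
Circular speeds: v₁ = √(GM/r₁) = 6395.47 m/s, v₂ = √(GM/r₂) = 2172.16 m/s.
Transfer speeds (vis-viva v² = GM(2/r − 1/a_t)): v₁ᵗ = 8564.09 m/s, v₂ᵗ = 987.913 m/s.
(a) ΔV₁ = |v₁ᵗ − v₁| ≈ 2169 m/s = 2.169 km/s.
(b) ΔV₂ = |v₂ − v₂ᵗ| ≈ 1184 m/s = 1.184 km/s.
(c) ΔV_total = ΔV₁ + ΔV₂ ≈ 3353 m/s = 3.353 km/s.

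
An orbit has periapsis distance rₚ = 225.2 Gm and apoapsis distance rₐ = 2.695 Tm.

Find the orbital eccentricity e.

Convert to SI: rₚ = 225.2 Gm = 2.252e+11 m; rₐ = 2.695 Tm = 2.695e+12 m.
e = (rₐ − rₚ) / (rₐ + rₚ).
e = (2.695e+12 − 2.252e+11) / (2.695e+12 + 2.252e+11) = 2.4698e+12 / 2.9202e+12 ≈ 0.8458.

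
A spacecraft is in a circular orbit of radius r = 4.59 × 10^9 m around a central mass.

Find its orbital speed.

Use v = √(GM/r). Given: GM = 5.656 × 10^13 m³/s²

For a circular orbit, gravity supplies the centripetal force, so v = √(GM / r).
v = √(5.656e+13 / 4.59e+09) m/s ≈ 111 m/s = 111 m/s.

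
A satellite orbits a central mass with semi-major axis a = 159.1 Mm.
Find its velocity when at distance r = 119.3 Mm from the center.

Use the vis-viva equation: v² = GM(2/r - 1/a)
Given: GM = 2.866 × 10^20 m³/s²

Convert to SI: a = 159.1 Mm = 1.591e+08 m; r = 119.3 Mm = 1.193e+08 m.
Vis-viva: v = √(GM · (2/r − 1/a)).
2/r − 1/a = 2/1.193e+08 − 1/1.591e+08 = 1.04791e-08 m⁻¹.
v = √(2.866e+20 · 1.04791e-08) m/s ≈ 1.733e+06 m/s = 1733 km/s.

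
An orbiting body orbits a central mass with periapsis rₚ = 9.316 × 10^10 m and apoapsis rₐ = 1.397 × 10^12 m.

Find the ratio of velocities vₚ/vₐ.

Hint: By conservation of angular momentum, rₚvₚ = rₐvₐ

Conservation of angular momentum gives rₚvₚ = rₐvₐ, so vₚ/vₐ = rₐ/rₚ.
vₚ/vₐ = 1.397e+12 / 9.316e+10 ≈ 15.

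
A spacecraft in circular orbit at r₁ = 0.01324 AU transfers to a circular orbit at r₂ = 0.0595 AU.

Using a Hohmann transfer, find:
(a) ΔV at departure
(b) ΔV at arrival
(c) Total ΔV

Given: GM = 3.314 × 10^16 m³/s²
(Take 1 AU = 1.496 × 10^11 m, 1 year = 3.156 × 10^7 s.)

Convert to SI: r₁ = 0.01324 AU = 1.9807e+09 m; r₂ = 0.0595 AU = 8.9012e+09 m.
Transfer semi-major axis: a_t = (r₁ + r₂)/2 = (1.9807e+09 + 8.9012e+09)/2 = 5.44095e+09 m.
Circular speeds: v₁ = √(GM/r₁) = 4090.41 m/s, v₂ = √(GM/r₂) = 1929.53 m/s.
Transfer speeds (vis-viva v² = GM(2/r − 1/a_t)): v₁ᵗ = 5231.83 m/s, v₂ᵗ = 1164.19 m/s.
(a) ΔV₁ = |v₁ᵗ − v₁| ≈ 1141 m/s = 0.2408 AU/year.
(b) ΔV₂ = |v₂ − v₂ᵗ| ≈ 765.3 m/s = 0.1615 AU/year.
(c) ΔV_total = ΔV₁ + ΔV₂ ≈ 1907 m/s = 0.4023 AU/year.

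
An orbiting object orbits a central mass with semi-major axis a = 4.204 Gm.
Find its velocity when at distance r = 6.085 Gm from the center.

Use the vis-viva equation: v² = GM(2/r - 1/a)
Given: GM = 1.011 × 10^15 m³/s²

Convert to SI: a = 4.204 Gm = 4.204e+09 m; r = 6.085 Gm = 6.085e+09 m.
Vis-viva: v = √(GM · (2/r − 1/a)).
2/r − 1/a = 2/6.085e+09 − 1/4.204e+09 = 9.08084e-11 m⁻¹.
v = √(1.011e+15 · 9.08084e-11) m/s ≈ 303 m/s = 303 m/s.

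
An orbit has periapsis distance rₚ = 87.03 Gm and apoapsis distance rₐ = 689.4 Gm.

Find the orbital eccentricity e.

Convert to SI: rₚ = 87.03 Gm = 8.703e+10 m; rₐ = 689.4 Gm = 6.894e+11 m.
e = (rₐ − rₚ) / (rₐ + rₚ).
e = (6.894e+11 − 8.703e+10) / (6.894e+11 + 8.703e+10) = 6.0237e+11 / 7.7643e+11 ≈ 0.7758.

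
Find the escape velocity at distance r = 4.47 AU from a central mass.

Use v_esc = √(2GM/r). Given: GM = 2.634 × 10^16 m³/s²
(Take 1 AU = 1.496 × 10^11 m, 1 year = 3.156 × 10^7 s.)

Convert to SI: r = 4.47 AU = 6.68712e+11 m.
Escape velocity comes from setting total energy to zero: ½v² − GM/r = 0 ⇒ v_esc = √(2GM / r).
v_esc = √(2 · 2.634e+16 / 6.68712e+11) m/s ≈ 280.7 m/s = 0.05921 AU/year.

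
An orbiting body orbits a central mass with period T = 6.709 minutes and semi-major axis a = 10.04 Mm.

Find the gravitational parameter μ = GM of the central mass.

Convert to SI: T = 6.709 minutes = 402.54 s; a = 10.04 Mm = 1.004e+07 m.
GM = 4π² · a³ / T².
GM = 4π² · (1.004e+07)³ / (402.54)² m³/s² ≈ 2.466e+17 m³/s² = 2.466 × 10^17 m³/s².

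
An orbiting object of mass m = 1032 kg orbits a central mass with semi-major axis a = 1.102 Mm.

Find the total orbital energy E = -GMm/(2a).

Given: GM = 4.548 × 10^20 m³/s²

Convert to SI: a = 1.102 Mm = 1.102e+06 m.
E = −GMm / (2a).
E = −4.548e+20 · 1032 / (2 · 1.102e+06) J ≈ -2.13e+17 J = -213 PJ.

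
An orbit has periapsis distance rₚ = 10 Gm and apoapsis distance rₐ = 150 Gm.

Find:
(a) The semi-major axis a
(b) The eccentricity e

Convert to SI: rₚ = 10 Gm = 1e+10 m; rₐ = 150 Gm = 1.5e+11 m.
(a) a = (rₚ + rₐ) / 2 = (1e+10 + 1.5e+11) / 2 ≈ 8e+10 m = 80 Gm.
(b) e = (rₐ − rₚ) / (rₐ + rₚ) = (1.5e+11 − 1e+10) / (1.5e+11 + 1e+10) ≈ 0.875.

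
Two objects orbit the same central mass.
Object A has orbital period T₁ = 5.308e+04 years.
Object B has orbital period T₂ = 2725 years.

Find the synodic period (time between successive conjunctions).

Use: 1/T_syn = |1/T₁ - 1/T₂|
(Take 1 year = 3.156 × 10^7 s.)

Convert to SI: T₁ = 5.308e+04 years = 1.6752e+12 s; T₂ = 2725 years = 8.6001e+10 s.
T_syn = |T₁ · T₂ / (T₁ − T₂)|.
T_syn = |1.6752e+12 · 8.6001e+10 / (1.6752e+12 − 8.6001e+10)| s ≈ 9.066e+10 s = 2872 years.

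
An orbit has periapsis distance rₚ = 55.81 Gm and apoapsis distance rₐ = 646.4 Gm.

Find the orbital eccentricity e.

Convert to SI: rₚ = 55.81 Gm = 5.581e+10 m; rₐ = 646.4 Gm = 6.464e+11 m.
e = (rₐ − rₚ) / (rₐ + rₚ).
e = (6.464e+11 − 5.581e+10) / (6.464e+11 + 5.581e+10) = 5.9059e+11 / 7.0221e+11 ≈ 0.841.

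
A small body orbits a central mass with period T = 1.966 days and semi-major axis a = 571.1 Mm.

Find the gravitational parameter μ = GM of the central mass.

Convert to SI: T = 1.966 days = 169862 s; a = 571.1 Mm = 5.711e+08 m.
GM = 4π² · a³ / T².
GM = 4π² · (5.711e+08)³ / (169862)² m³/s² ≈ 2.549e+17 m³/s² = 2.549 × 10^17 m³/s².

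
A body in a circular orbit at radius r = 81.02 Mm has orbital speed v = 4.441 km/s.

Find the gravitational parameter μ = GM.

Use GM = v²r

Convert to SI: r = 81.02 Mm = 8.102e+07 m; v = 4.441 km/s = 4441 m/s.
For a circular orbit v² = GM/r, so GM = v² · r.
GM = (4441)² · 8.102e+07 m³/s² ≈ 1.598e+15 m³/s² = 1.598 × 10^15 m³/s².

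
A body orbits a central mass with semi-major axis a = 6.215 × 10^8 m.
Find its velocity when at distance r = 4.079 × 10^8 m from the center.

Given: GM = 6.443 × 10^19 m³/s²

Vis-viva: v = √(GM · (2/r − 1/a)).
2/r − 1/a = 2/4.079e+08 − 1/6.215e+08 = 3.29415e-09 m⁻¹.
v = √(6.443e+19 · 3.29415e-09) m/s ≈ 4.607e+05 m/s = 460.7 km/s.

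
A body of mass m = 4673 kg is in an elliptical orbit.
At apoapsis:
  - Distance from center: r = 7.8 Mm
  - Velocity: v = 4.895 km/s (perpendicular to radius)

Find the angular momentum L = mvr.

Convert to SI: r = 7.8 Mm = 7.8e+06 m; v = 4.895 km/s = 4895 m/s.
Since v is perpendicular to r, L = m · v · r.
L = 4673 · 4895 · 7.8e+06 kg·m²/s ≈ 1.784e+14 kg·m²/s.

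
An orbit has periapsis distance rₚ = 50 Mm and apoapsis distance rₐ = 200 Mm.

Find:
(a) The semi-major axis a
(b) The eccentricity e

Convert to SI: rₚ = 50 Mm = 5e+07 m; rₐ = 200 Mm = 2e+08 m.
(a) a = (rₚ + rₐ) / 2 = (5e+07 + 2e+08) / 2 ≈ 1.25e+08 m = 125 Mm.
(b) e = (rₐ − rₚ) / (rₐ + rₚ) = (2e+08 − 5e+07) / (2e+08 + 5e+07) ≈ 0.6.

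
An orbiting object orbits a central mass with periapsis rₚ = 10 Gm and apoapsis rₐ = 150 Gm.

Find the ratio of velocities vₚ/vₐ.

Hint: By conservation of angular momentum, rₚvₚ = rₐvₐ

Convert to SI: rₚ = 10 Gm = 1e+10 m; rₐ = 150 Gm = 1.5e+11 m.
Conservation of angular momentum gives rₚvₚ = rₐvₐ, so vₚ/vₐ = rₐ/rₚ.
vₚ/vₐ = 1.5e+11 / 1e+10 ≈ 15.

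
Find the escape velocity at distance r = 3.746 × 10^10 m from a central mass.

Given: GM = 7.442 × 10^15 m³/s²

Escape velocity comes from setting total energy to zero: ½v² − GM/r = 0 ⇒ v_esc = √(2GM / r).
v_esc = √(2 · 7.442e+15 / 3.746e+10) m/s ≈ 630.3 m/s = 630.3 m/s.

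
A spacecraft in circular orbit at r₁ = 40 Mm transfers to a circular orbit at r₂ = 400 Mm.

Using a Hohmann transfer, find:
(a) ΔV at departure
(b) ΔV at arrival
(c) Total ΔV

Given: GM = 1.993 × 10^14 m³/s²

Convert to SI: r₁ = 40 Mm = 4e+07 m; r₂ = 400 Mm = 4e+08 m.
Transfer semi-major axis: a_t = (r₁ + r₂)/2 = (4e+07 + 4e+08)/2 = 2.2e+08 m.
Circular speeds: v₁ = √(GM/r₁) = 2232.15 m/s, v₂ = √(GM/r₂) = 705.868 m/s.
Transfer speeds (vis-viva v² = GM(2/r − 1/a_t)): v₁ᵗ = 3009.83 m/s, v₂ᵗ = 300.983 m/s.
(a) ΔV₁ = |v₁ᵗ − v₁| ≈ 777.7 m/s = 777.7 m/s.
(b) ΔV₂ = |v₂ − v₂ᵗ| ≈ 404.9 m/s = 404.9 m/s.
(c) ΔV_total = ΔV₁ + ΔV₂ ≈ 1183 m/s = 1.183 km/s.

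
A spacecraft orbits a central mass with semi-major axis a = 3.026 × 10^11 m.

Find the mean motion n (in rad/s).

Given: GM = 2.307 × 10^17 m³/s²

n = √(GM / a³).
n = √(2.307e+17 / (3.026e+11)³) rad/s ≈ 2.885e-09 rad/s.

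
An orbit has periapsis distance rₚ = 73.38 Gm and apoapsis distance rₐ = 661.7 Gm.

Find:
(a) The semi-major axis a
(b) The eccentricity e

Convert to SI: rₚ = 73.38 Gm = 7.338e+10 m; rₐ = 661.7 Gm = 6.617e+11 m.
(a) a = (rₚ + rₐ) / 2 = (7.338e+10 + 6.617e+11) / 2 ≈ 3.675e+11 m = 367.5 Gm.
(b) e = (rₐ − rₚ) / (rₐ + rₚ) = (6.617e+11 − 7.338e+10) / (6.617e+11 + 7.338e+10) ≈ 0.8003.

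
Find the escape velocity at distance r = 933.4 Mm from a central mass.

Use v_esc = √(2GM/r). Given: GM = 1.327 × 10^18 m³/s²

Convert to SI: r = 933.4 Mm = 9.334e+08 m.
Escape velocity comes from setting total energy to zero: ½v² − GM/r = 0 ⇒ v_esc = √(2GM / r).
v_esc = √(2 · 1.327e+18 / 9.334e+08) m/s ≈ 5.332e+04 m/s = 53.32 km/s.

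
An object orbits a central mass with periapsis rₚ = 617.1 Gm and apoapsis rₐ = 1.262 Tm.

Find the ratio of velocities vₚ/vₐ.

Convert to SI: rₚ = 617.1 Gm = 6.171e+11 m; rₐ = 1.262 Tm = 1.262e+12 m.
Conservation of angular momentum gives rₚvₚ = rₐvₐ, so vₚ/vₐ = rₐ/rₚ.
vₚ/vₐ = 1.262e+12 / 6.171e+11 ≈ 2.045.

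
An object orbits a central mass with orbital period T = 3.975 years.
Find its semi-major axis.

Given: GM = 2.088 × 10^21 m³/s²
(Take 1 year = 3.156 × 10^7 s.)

Convert to SI: T = 3.975 years = 1.25451e+08 s.
Invert Kepler's third law: a = (GM · T² / (4π²))^(1/3).
Substituting T = 1.25451e+08 s and GM = 2.088e+21 m³/s²:
a = (2.088e+21 · (1.25451e+08)² / (4π²))^(1/3) m
a ≈ 9.407e+11 m = 9.407 × 10^11 m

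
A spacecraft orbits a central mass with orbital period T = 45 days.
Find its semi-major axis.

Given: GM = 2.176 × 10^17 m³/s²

Convert to SI: T = 45 days = 3.888e+06 s.
Invert Kepler's third law: a = (GM · T² / (4π²))^(1/3).
Substituting T = 3.888e+06 s and GM = 2.176e+17 m³/s²:
a = (2.176e+17 · (3.888e+06)² / (4π²))^(1/3) m
a ≈ 4.368e+09 m = 4.368 × 10^9 m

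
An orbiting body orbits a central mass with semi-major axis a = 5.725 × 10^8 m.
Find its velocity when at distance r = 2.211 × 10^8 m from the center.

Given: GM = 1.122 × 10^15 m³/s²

Vis-viva: v = √(GM · (2/r − 1/a)).
2/r − 1/a = 2/2.211e+08 − 1/5.725e+08 = 7.29896e-09 m⁻¹.
v = √(1.122e+15 · 7.29896e-09) m/s ≈ 2862 m/s = 2.862 km/s.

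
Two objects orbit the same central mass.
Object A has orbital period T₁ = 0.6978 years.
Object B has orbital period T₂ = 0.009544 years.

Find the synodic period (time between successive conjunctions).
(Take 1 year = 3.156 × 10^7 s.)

Convert to SI: T₁ = 0.6978 years = 2.20226e+07 s; T₂ = 0.009544 years = 301209 s.
T_syn = |T₁ · T₂ / (T₁ − T₂)|.
T_syn = |2.20226e+07 · 301209 / (2.20226e+07 − 301209)| s ≈ 3.054e+05 s = 0.009676 years.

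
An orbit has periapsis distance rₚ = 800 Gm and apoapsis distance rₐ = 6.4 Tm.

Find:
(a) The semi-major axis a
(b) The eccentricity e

Convert to SI: rₚ = 800 Gm = 8e+11 m; rₐ = 6.4 Tm = 6.4e+12 m.
(a) a = (rₚ + rₐ) / 2 = (8e+11 + 6.4e+12) / 2 ≈ 3.6e+12 m = 3.6 Tm.
(b) e = (rₐ − rₚ) / (rₐ + rₚ) = (6.4e+12 − 8e+11) / (6.4e+12 + 8e+11) ≈ 0.7778.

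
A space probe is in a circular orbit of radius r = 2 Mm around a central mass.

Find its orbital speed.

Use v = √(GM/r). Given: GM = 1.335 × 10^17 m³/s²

Convert to SI: r = 2 Mm = 2e+06 m.
For a circular orbit, gravity supplies the centripetal force, so v = √(GM / r).
v = √(1.335e+17 / 2e+06) m/s ≈ 2.584e+05 m/s = 258.4 km/s.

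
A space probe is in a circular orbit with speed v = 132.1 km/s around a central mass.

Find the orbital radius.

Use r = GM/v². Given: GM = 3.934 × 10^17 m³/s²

Convert to SI: v = 132.1 km/s = 132100 m/s.
For a circular orbit, v² = GM / r, so r = GM / v².
r = 3.934e+17 / (132100)² m ≈ 2.254e+07 m = 2.254 × 10^7 m.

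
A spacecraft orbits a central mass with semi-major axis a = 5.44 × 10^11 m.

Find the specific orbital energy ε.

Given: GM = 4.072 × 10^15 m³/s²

ε = −GM / (2a).
ε = −4.072e+15 / (2 · 5.44e+11) J/kg ≈ -3743 J/kg = -3.743 kJ/kg.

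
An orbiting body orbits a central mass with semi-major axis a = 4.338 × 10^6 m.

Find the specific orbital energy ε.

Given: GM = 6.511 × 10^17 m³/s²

ε = −GM / (2a).
ε = −6.511e+17 / (2 · 4.338e+06) J/kg ≈ -7.505e+10 J/kg = -75.05 GJ/kg.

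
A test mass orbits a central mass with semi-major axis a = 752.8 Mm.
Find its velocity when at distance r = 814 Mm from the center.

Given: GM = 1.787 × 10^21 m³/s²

Convert to SI: a = 752.8 Mm = 7.528e+08 m; r = 814 Mm = 8.14e+08 m.
Vis-viva: v = √(GM · (2/r − 1/a)).
2/r − 1/a = 2/8.14e+08 − 1/7.528e+08 = 1.12863e-09 m⁻¹.
v = √(1.787e+21 · 1.12863e-09) m/s ≈ 1.42e+06 m/s = 1420 km/s.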